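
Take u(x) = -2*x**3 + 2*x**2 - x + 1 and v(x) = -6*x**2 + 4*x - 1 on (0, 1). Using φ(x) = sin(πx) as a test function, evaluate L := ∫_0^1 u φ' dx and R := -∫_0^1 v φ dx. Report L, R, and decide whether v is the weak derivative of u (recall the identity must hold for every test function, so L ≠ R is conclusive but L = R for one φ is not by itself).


LHS = -24/π^3 + 4/π, RHS = -24/π^3 + 4/π. Yes, v = u' weakly.

u(x) = -2*x**3 + 2*x**2 - x + 1, classical derivative u'(x) = -6*x**2 + 4*x - 1.
φ(x) = sin(πx), so φ'(x) = π*cos(π*x).
Note φ(0) = φ(1) = 0, so the boundary term u·φ vanishes.
LHS = ∫_0^1 u(x) φ'(x) dx = ∫_0^1 (-2*π*x^3*cos(π*x) + 2*π*x^2*cos(π*x) - π*x*cos(π*x) + π*cos(π*x)) dx. Term by term:
  ∫_0^1 π*cos(π*x) dx = 0;  ∫_0^1 -π*x*cos(π*x) dx = 2/π;  ∫_0^1 -2*π*x^3*cos(π*x) dx = -24/π^3 + 6/π;
  ∫_0^1 2*π*x^2*cos(π*x) dx = -4/π.
Sum: 0 + 2/π + -24/π^3 + 6/π − 4/π = -24/π^3 + 4/π.
So LHS = -24/π^3 + 4/π.
∫_0^1 v(x) φ(x) dx = ∫_0^1 (-6*x^2*sin(π*x) + 4*x*sin(π*x) - sin(π*x)) dx. Term by term:
  ∫_0^1 -sin(π*x) dx = -2/π;  ∫_0^1 -6*x^2*sin(π*x) dx = -6/π + 24/π^3;  ∫_0^1 4*x*sin(π*x) dx = 4/π.
Sum: -2/π + -6/π + 24/π^3 + 4/π = -4/π + 24/π^3.
So RHS = -∫_0^1 v(x) φ(x) dx = -24/π^3 + 4/π.
LHS = RHS, so the identity holds for this test φ.
Moreover u is smooth here and v(x) = u'(x) = -6*x**2 + 4*x - 1 pointwise, so the identity holds for every test function. Hence v is the weak derivative of u.


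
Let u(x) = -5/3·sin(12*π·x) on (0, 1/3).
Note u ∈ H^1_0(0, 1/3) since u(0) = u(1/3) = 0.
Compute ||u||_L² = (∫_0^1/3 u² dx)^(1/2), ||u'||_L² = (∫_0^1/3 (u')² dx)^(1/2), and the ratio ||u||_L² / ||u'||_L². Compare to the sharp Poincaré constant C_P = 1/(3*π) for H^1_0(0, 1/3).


||u||_L² / ||u'||_L² = 1/(12*π) < C_P = 1/(3*π).

u(x) = -5/3·sin(12*π·x), so u'(x) = -20*π*cos(12*π*x).
Writing u(x) = A·sin(kπx/L) with A = -5/3 and k = 4, use ∫_0^L sin²(kπx/L) dx = L/2 and ∫_0^L cos²(kπx/L) dx = L/2.
u² = 25/9·sin²(12*π·x) and (u')² = 400*π^2·cos²(12*π·x), and each of sin², cos² integrates to L/2 = 1/6 over (0, 1/3).
∫_0^1/3 u² dx = 25/54, so ||u||_L² = 5*sqrt(6)/18.
∫_0^1/3 (u')² dx = 200*π^2/3, so ||u'||_L² = 10*sqrt(6)*π/3.
Ratio ||u||_L² / ||u'||_L² = 1/(12*π).
Sharp Poincaré constant on H^1_0(0, 1/3) is C_P = L/π = 1/(3*π), achieved by sin(3*π·x).
This is the k = 4 harmonic; the ratio L/(kπ) is strictly less than C_P = L/π, consistent with the sharp inequality ||u||_L² ≤ C_P ||u'||_L².


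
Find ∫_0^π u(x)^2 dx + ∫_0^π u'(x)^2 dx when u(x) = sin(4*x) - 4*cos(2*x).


||u||_{H^1(0,π)}^2 = 97*π/2

u'(x) = 8*sin(2*x) + 4*cos(4*x).
Expand u² and (u')² and integrate term by term on (0, π), using: for integers n ≥ 1, ∫_0^π sin²(nx) dx = ∫_0^π cos²(nx) dx = π/2; for n ≠ n', ∫_0^π sin(nx)sin(n'x) dx = ∫_0^π cos(nx)cos(n'x) dx = 0; and by product-to-sum, ∫_0^π sin(nx)cos(n'x) dx = ½∫_0^π [sin((n+n')x) + sin((n−n')x)] dx, which is 0 when n+n' is even and 2n/(n²−n'²) when n+n' is odd (it need not vanish on (0, π)).
  u² squared terms: (-4)²·∫cos(2x)² dx = 16·π/2 = 8*π;  (1)²·∫sin(4x)² dx = 1·π/2 = π/2.
  u² cross terms: 2·(-4)·(1)·∫cos(2x)·sin(4x) dx = -8·(0) = 0.
  So ∫_0^π u² dx = 8*π + π/2 + 0 = 17*π/2.
  (u')² squared terms: (4)²·∫cos(4x)² dx = 16·π/2 = 8*π;  (8)²·∫sin(2x)² dx = 64·π/2 = 32*π.
  (u')² cross terms: 2·(4)·(8)·∫cos(4x)·sin(2x) dx = 64·(0) = 0.
  So ∫_0^π (u')² dx = 8*π + 32*π + 0 = 40*π.
||u||_{H^1}^2 = (17*π/2) + (40*π) = 97*π/2.


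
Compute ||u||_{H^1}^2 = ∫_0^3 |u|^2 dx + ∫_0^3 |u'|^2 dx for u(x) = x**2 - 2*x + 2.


||u||_{H^1}^2 = 138/5

The H^1 norm (squared) on an interval (0, L) is
  ||u||_{H^1}^2 = ∫_0^L u(x)^2 dx + ∫_0^L u'(x)^2 dx.
Compute u'(x) = 2*x - 2.
Then u(x)^2 = x**4 - 4*x**3 + 8*x**2 - 8*x + 4 and u'(x)^2 = 4*x**2 - 8*x + 4.
Integrate each monomial from 0 to 3 using ∫_0^3 c·x^n dx = c·3^(n+1)/(n+1):
  ∫_0^3 u(x)^2 dx = ∫_0^3 (x^4 - 4*x^3 + 8*x^2 - 8*x + 4) dx. Term by term:
    ∫_0^3 x^4 dx = 243/5;  ∫_0^3 -4*x^3 dx = -81;  ∫_0^3 8*x^2 dx = 72;
    ∫_0^3 -8*x dx = -36;  ∫_0^3 4 dx = 12.
  Sum: 243/5 − 81 + 72 − 36 + 12 = 78/5.
  ∫_0^3 u'(x)^2 dx = ∫_0^3 (4*x^2 - 8*x + 4) dx. Term by term:
    ∫_0^3 4*x^2 dx = 36;  ∫_0^3 -8*x dx = -36;  ∫_0^3 4 dx = 12.
  Sum: 36 − 36 + 12 = 12.
Adding: ||u||_{H^1}^2 = 78/5 + 12 = 138/5.


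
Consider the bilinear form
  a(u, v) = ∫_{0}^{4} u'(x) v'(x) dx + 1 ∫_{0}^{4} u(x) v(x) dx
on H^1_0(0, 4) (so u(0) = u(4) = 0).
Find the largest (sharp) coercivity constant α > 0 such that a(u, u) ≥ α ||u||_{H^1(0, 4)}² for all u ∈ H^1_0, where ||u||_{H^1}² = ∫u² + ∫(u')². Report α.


α = 1

Coercivity of a(·,·) on H^1_0(0, 4) means a(u, u) ≥ α ||u||_{H^1}² for every u ∈ H^1_0.
The interval has length L = 4, and Poincaré/coercivity depend only on L. Here a(u, u) = ∫(u')² + (1)·∫u².
Here c = 1 ≥ 1, so a(u,u) = ∫(u')² + c∫u² ≥ ∫(u')² + ∫u² = ||u||_{H^1}², i.e. α = 1 works. No larger α is possible: a(u,u) ≥ α||u||_{H^1}² means (1−α)∫(u')² ≥ (α−c)∫u², and for the modes u_n = sin(nπ(x−x₀)/L) (x₀ the left endpoint) one has ∫u_n²/∫(u_n')² = (L/(nπ))² → 0, so a(u_n,u_n)/||u_n||_{H^1}² → 1. Hence the optimal constant is α = 1.
Therefore α = 1.


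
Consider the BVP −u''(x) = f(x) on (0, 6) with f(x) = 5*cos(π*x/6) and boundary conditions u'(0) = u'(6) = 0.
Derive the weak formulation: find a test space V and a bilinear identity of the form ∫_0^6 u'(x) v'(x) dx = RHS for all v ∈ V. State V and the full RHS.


V = H^1(0, 6) (no boundary constraint on v; u is determined up to an additive constant); weak form: ∫_0^6 u'v' dx = ∫_0^6 (5*cos(π*x/6)) v dx for all v ∈ V.

Multiply both sides by a test function v and integrate from 0 to 6:
  ∫_0^6 −u''(x) v(x) dx = ∫_0^6 f(x) v(x) dx.
Integrate the LHS by parts once:
  ∫_0^6 −u'' v dx = −[u'(x) v(x)]_0^6 + ∫_0^6 u'(x) v'(x) dx.
Thus ∫_0^6 u'(x) v'(x) dx = ∫_0^6 f(x) v(x) dx + [u'(x) v(x)]_0^6.
Choose V so that boundary terms are either known or forced to vanish.
u has homogeneous Neumann: u'(0) = u'(6) = 0. So [u' v]_0^6 = 0·v(6) − 0·v(0) = 0 for any v; take V = H^1(0, 6).
Weak formulation: find u (satisfying any essential BC) such that ∫_0^6 u'(x) v'(x) dx = ∫_0^6 f v dx for all v ∈ V (homogeneous Neumann, so boundary terms vanish).
Substituting f(x) = 5*cos(π*x/6), the right-hand side is ∫_0^6 (5*cos(π*x/6)) v dx.
Compatibility check (pure Neumann): taking v ≡ 1 ∈ V gives 0 = ∫_0^6 f dx + (0) − (0), i.e. ∫_0^6 f dx must equal u'(0) − u'(6) = 0. Indeed ∫_0^6 (5*cos(π*x/6)) dx = 0, so the data are compatible. The solution is then unique only up to an additive constant (fix it e.g. by requiring ∫_0^6 u dx = 0).


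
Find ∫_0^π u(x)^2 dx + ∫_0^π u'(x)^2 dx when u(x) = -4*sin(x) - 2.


||u||_{H^1(0,π)}^2 = 32 + 20*π

u'(x) = -4*cos(x).
Expand u² and (u')² and integrate term by term on (0, π), using: for integers n ≥ 1, ∫_0^π sin²(nx) dx = ∫_0^π cos²(nx) dx = π/2; for n ≠ n', ∫_0^π sin(nx)sin(n'x) dx = ∫_0^π cos(nx)cos(n'x) dx = 0; and by product-to-sum, ∫_0^π sin(nx)cos(n'x) dx = ½∫_0^π [sin((n+n')x) + sin((n−n')x)] dx, which is 0 when n+n' is even and 2n/(n²−n'²) when n+n' is odd (it need not vanish on (0, π)). For the constant mode: ∫_0^π 1 dx = π, ∫_0^π cos(nx) dx = 0, ∫_0^π sin(nx) dx = (1−(−1)^n)/n.
  u² squared terms: (-2)²·∫1 dx = 4·π = 4*π;  (-4)²·∫sin(x)² dx = 16·π/2 = 8*π.
  u² cross terms: 2·(-2)·(-4)·∫1·sin(x) dx = 16·(2) = 32.
  So ∫_0^π u² dx = 4*π + 8*π + 32 = 32 + 12*π.
  (u')² squared terms: (-4)²·∫cos(x)² dx = 16·π/2 = 8*π.
  So ∫_0^π (u')² dx = 8*π.
||u||_{H^1}^2 = (32 + 12*π) + (8*π) = 32 + 20*π.


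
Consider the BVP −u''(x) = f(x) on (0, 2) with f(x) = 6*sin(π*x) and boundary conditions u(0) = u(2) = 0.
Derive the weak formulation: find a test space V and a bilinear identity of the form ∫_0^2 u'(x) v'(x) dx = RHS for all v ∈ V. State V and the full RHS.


V = H^1_0(0, 2) (so v(0) = v(2) = 0); weak form: ∫_0^2 u'v' dx = ∫_0^2 (6*sin(π*x)) v dx for all v ∈ V.

Multiply both sides by a test function v and integrate from 0 to 2:
  ∫_0^2 −u''(x) v(x) dx = ∫_0^2 f(x) v(x) dx.
Integrate the LHS by parts once:
  ∫_0^2 −u'' v dx = −[u'(x) v(x)]_0^2 + ∫_0^2 u'(x) v'(x) dx.
Thus ∫_0^2 u'(x) v'(x) dx = ∫_0^2 f(x) v(x) dx + [u'(x) v(x)]_0^2.
Choose V so that boundary terms are either known or forced to vanish.
u is Dirichlet: u(0) = u(2) = 0. Let V = H^1_0(0, 2); then v(0) = v(2) = 0, and [u' v]_0^2 = 0.
Weak formulation: find u (satisfying any essential BC) such that ∫_0^2 u'(x) v'(x) dx = ∫_0^2 f v dx for all v ∈ V.
Substituting f(x) = 6*sin(π*x), the right-hand side is ∫_0^2 (6*sin(π*x)) v dx.


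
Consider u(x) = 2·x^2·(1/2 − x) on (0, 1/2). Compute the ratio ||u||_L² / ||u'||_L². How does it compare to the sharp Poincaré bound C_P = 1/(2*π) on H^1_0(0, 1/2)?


||u||_L² / ||u'||_L² = sqrt(14)/28 < C_P = 1/(2*π).

u(x) = 2·x^2·(1/2 − x), so u'(x) = 2*x*(1 - 3*x).
u(x) = 2·x^2·(1/2 − x) vanishes at x = 0 and x = 1/2, so u ∈ H^1_0(0, 1/2). Differentiate via the product rule and integrate the resulting polynomials term by term.
  ∫_0^1/2 u² dx = ∫_0^1/2 (4*x^6 - 4*x^5 + x^4) dx. Term by term:
    ∫_0^1/2 4*x^6 dx = 1/224;  ∫_0^1/2 -4*x^5 dx = -1/96;  ∫_0^1/2 x^4 dx = 1/160.
  Sum: 1/224 − 1/96 + 1/160 = 1/3360.
  ∫_0^1/2 (u')² dx = ∫_0^1/2 (36*x^4 - 24*x^3 + 4*x^2) dx. Term by term:
    ∫_0^1/2 36*x^4 dx = 9/40;  ∫_0^1/2 -24*x^3 dx = -3/8;  ∫_0^1/2 4*x^2 dx = 1/6.
  Sum: 9/40 − 3/8 + 1/6 = 1/60.
∫_0^1/2 u² dx = 1/3360, so ||u||_L² = sqrt(210)/840.
∫_0^1/2 (u')² dx = 1/60, so ||u'||_L² = sqrt(15)/30.
Ratio ||u||_L² / ||u'||_L² = sqrt(14)/28.
Sharp Poincaré constant on H^1_0(0, 1/2) is C_P = L/π = 1/(2*π), achieved by sin(2*π·x).
A polynomial bump cannot attain the sharp Poincaré constant (only the first sine eigenfunction does), so the ratio is strictly less than C_P, consistent with ||u||_L² ≤ C_P ||u'||_L².


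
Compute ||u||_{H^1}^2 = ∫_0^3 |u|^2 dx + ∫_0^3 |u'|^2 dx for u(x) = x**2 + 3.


||u||_{H^1}^2 = 828/5

The H^1 norm (squared) on an interval (0, L) is
  ||u||_{H^1}^2 = ∫_0^L u(x)^2 dx + ∫_0^L u'(x)^2 dx.
Compute u'(x) = 2*x.
Then u(x)^2 = x**4 + 6*x**2 + 9 and u'(x)^2 = 4*x**2.
Integrate each monomial from 0 to 3 using ∫_0^3 c·x^n dx = c·3^(n+1)/(n+1):
  ∫_0^3 u(x)^2 dx = ∫_0^3 (x^4 + 6*x^2 + 9) dx. Term by term:
    ∫_0^3 x^4 dx = 243/5;  ∫_0^3 6*x^2 dx = 54;  ∫_0^3 9 dx = 27.
  Sum: 243/5 + 54 + 27 = 648/5.
  ∫_0^3 u'(x)^2 dx = ∫_0^3 (4*x^2) dx. Term by term:
    ∫_0^3 4*x^2 dx = 36.
Adding: ||u||_{H^1}^2 = 648/5 + 36 = 828/5.


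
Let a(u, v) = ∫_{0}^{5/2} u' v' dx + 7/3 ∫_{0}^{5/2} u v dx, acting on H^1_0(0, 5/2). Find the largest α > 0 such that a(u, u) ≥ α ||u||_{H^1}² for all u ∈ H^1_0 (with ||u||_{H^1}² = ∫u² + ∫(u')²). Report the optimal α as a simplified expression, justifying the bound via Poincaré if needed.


α = 1

Coercivity of a(·,·) on H^1_0(0, 5/2) means a(u, u) ≥ α ||u||_{H^1}² for every u ∈ H^1_0.
The interval has length L = 5/2, and Poincaré/coercivity depend only on L. Here a(u, u) = ∫(u')² + (7/3)·∫u².
Here c = 7/3 ≥ 1, so a(u,u) = ∫(u')² + c∫u² ≥ ∫(u')² + ∫u² = ||u||_{H^1}², i.e. α = 1 works. No larger α is possible: a(u,u) ≥ α||u||_{H^1}² means (1−α)∫(u')² ≥ (α−c)∫u², and for the modes u_n = sin(nπ(x−x₀)/L) (x₀ the left endpoint) one has ∫u_n²/∫(u_n')² = (L/(nπ))² → 0, so a(u_n,u_n)/||u_n||_{H^1}² → 1. Hence the optimal constant is α = 1.
Therefore α = 1.


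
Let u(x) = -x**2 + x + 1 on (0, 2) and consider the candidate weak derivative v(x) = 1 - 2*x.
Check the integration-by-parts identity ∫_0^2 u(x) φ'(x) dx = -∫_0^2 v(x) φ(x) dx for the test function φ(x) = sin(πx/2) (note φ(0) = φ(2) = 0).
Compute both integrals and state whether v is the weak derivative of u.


LHS = 4/π, RHS = 4/π. Yes, v = u' weakly.

u(x) = -x**2 + x + 1, classical derivative u'(x) = 1 - 2*x.
φ(x) = sin(πx/2), so φ'(x) = π*cos(π*x/2)/2.
Note φ(0) = φ(2) = 0, so the boundary term u·φ vanishes.
LHS = ∫_0^2 u(x) φ'(x) dx = ∫_0^2 (-π*x^2*cos(π*x/2)/2 + π*x*cos(π*x/2)/2 + π*cos(π*x/2)/2) dx. Term by term:
  ∫_0^2 π*cos(π*x/2)/2 dx = 0;  ∫_0^2 π*x*cos(π*x/2)/2 dx = -4/π;  ∫_0^2 -π*x^2*cos(π*x/2)/2 dx = 8/π.
Sum: 0 − 4/π + 8/π = 4/π.
So LHS = 4/π.
∫_0^2 v(x) φ(x) dx = ∫_0^2 (-2*x*sin(π*x/2) + sin(π*x/2)) dx. Term by term:
  ∫_0^2 -2*x*sin(π*x/2) dx = -8/π;  ∫_0^2 sin(π*x/2) dx = 4/π.
Sum: -8/π + 4/π = -4/π.
So RHS = -∫_0^2 v(x) φ(x) dx = 4/π.
LHS = RHS, so the identity holds for this test φ.
Moreover u is smooth here and v(x) = u'(x) = 1 - 2*x pointwise, so the identity holds for every test function. Hence v is the weak derivative of u.


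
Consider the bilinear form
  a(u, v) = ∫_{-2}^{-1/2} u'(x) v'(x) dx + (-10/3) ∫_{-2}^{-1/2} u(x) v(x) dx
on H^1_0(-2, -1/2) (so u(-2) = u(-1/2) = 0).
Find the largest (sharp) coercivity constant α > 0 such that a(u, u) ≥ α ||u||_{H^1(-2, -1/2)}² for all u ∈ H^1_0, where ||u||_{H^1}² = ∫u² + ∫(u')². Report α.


α = 2*(-15 + 2*π^2)/(9 + 4*π^2)

Coercivity of a(·,·) on H^1_0(-2, -1/2) means a(u, u) ≥ α ||u||_{H^1}² for every u ∈ H^1_0.
The interval has length L = 3/2, and Poincaré/coercivity depend only on L. Here a(u, u) = ∫(u')² + (-10/3)·∫u².
Here c = -10/3 < 0 with |c| < (π/L)² = 4*π^2/9, so coercivity still holds. The condition a(u,u) ≥ α||u||_{H^1}² reads (1−α)∫(u')² ≥ (α−c)∫u². Any admissible α is ≤ 1 (rapidly oscillating u have ∫u²/∫(u')² → 0), and α = 1 would force 0 ≥ (1−c)∫u², impossible since c < 1; so 1−α > 0. By the sharp Poincaré inequality on H^1_0 of an interval of length L, ∫(u')² ≥ (π/L)²∫u² with equality for the first sine mode sin(π(x−x₀)/L) (x₀ the left endpoint), so the inequality holds for all u iff (1−α)(π/L)² ≥ α − c, i.e. α ≤ ((π/L)² + c)/((π/L)² + 1) = (1 + c(L/π)²)/(1 + (L/π)²). (Direct route, valid since c ≤ 0: Poincaré gives c∫u² ≥ c(L/π)²∫(u')², so a(u,u) ≥ (1 + c(L/π)²)∫(u')², while ||u||_{H^1}² ≤ (1 + (L/π)²)∫(u')²; dividing yields the same α.) With (π/L)² = 4*π^2/9 and c = -10/3, the largest admissible constant is α = ((π/L)² + c)/((π/L)² + 1).
Simplifying, α = 2*(-15 + 2*π^2)/(9 + 4*π^2).


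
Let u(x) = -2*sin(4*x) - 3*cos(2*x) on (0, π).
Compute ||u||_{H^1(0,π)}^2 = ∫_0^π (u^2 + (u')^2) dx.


||u||_{H^1(0,π)}^2 = 113*π/2

u'(x) = 6*sin(2*x) - 8*cos(4*x).
Expand u² and (u')² and integrate term by term on (0, π), using: for integers n ≥ 1, ∫_0^π sin²(nx) dx = ∫_0^π cos²(nx) dx = π/2; for n ≠ n', ∫_0^π sin(nx)sin(n'x) dx = ∫_0^π cos(nx)cos(n'x) dx = 0; and by product-to-sum, ∫_0^π sin(nx)cos(n'x) dx = ½∫_0^π [sin((n+n')x) + sin((n−n')x)] dx, which is 0 when n+n' is even and 2n/(n²−n'²) when n+n' is odd (it need not vanish on (0, π)).
  u² squared terms: (-3)²·∫cos(2x)² dx = 9·π/2 = 9*π/2;  (-2)²·∫sin(4x)² dx = 4·π/2 = 2*π.
  u² cross terms: 2·(-3)·(-2)·∫cos(2x)·sin(4x) dx = 12·(0) = 0.
  So ∫_0^π u² dx = 9*π/2 + 2*π + 0 = 13*π/2.
  (u')² squared terms: (-8)²·∫cos(4x)² dx = 64·π/2 = 32*π;  (6)²·∫sin(2x)² dx = 36·π/2 = 18*π.
  (u')² cross terms: 2·(-8)·(6)·∫cos(4x)·sin(2x) dx = -96·(0) = 0.
  So ∫_0^π (u')² dx = 32*π + 18*π + 0 = 50*π.
||u||_{H^1}^2 = (13*π/2) + (50*π) = 113*π/2.


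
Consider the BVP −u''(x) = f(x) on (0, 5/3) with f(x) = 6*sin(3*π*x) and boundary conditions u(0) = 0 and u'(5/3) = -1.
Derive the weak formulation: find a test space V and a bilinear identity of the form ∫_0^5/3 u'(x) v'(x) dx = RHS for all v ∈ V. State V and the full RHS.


V = {v ∈ H^1(0, 5/3) : v(0) = 0} (test functions vanish at x = 0 where u is specified); weak form: ∫_0^5/3 u'v' dx = ∫_0^5/3 (6*sin(3*π*x)) v dx − v(5/3) for all v ∈ V.

Multiply both sides by a test function v and integrate from 0 to 5/3:
  ∫_0^5/3 −u''(x) v(x) dx = ∫_0^5/3 f(x) v(x) dx.
Integrate the LHS by parts once:
  ∫_0^5/3 −u'' v dx = −[u'(x) v(x)]_0^5/3 + ∫_0^5/3 u'(x) v'(x) dx.
Thus ∫_0^5/3 u'(x) v'(x) dx = ∫_0^5/3 f(x) v(x) dx + [u'(x) v(x)]_0^5/3.
Choose V so that boundary terms are either known or forced to vanish.
Mixed BC: u(0) = 0 (Dirichlet) and u'(5/3) = -1 (Neumann). Define V = {v ∈ H^1(0, 5/3) : v(0) = 0}. Then [u' v]_0^5/3 = u'(5/3)·v(5/3) − u'(0)·0 = − v(5/3).
Weak formulation: find u (satisfying any essential BC) such that ∫_0^5/3 u'(x) v'(x) dx = ∫_0^5/3 f v dx − v(5/3) for all v ∈ V (Dirichlet at 0 absorbed into V; Neumann datum at x = 5/3 contributes the boundary term).
Substituting f(x) = 6*sin(3*π*x), the right-hand side is ∫_0^5/3 (6*sin(3*π*x)) v dx − v(5/3).


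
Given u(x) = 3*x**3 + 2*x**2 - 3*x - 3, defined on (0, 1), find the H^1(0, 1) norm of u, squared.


||u||_{H^1}^2 = 5989/210

The H^1 norm (squared) on an interval (0, L) is
  ||u||_{H^1}^2 = ∫_0^L u(x)^2 dx + ∫_0^L u'(x)^2 dx.
Compute u'(x) = 9*x**2 + 4*x - 3.
Then u(x)^2 = 9*x**6 + 12*x**5 - 14*x**4 - 30*x**3 - 3*x**2 + 18*x + 9 and u'(x)^2 = 81*x**4 + 72*x**3 - 38*x**2 - 24*x + 9.
Integrate each monomial from 0 to 1 using ∫_0^1 c·x^n dx = c·1^(n+1)/(n+1):
  ∫_0^1 u(x)^2 dx = ∫_0^1 (9*x^6 + 12*x^5 - 14*x^4 - 30*x^3 - 3*x^2 + 18*x + 9) dx. Term by term:
    ∫_0^1 9*x^6 dx = 9/7;  ∫_0^1 12*x^5 dx = 2;  ∫_0^1 -14*x^4 dx = -14/5;
    ∫_0^1 -30*x^3 dx = -15/2;  ∫_0^1 -3*x^2 dx = -1;  ∫_0^1 18*x dx = 9;
    ∫_0^1 9 dx = 9.
  Sum: 9/7 + 2 − 14/5 − 15/2 − 1 + 9 + 9 = 699/70.
  ∫_0^1 u'(x)^2 dx = ∫_0^1 (81*x^4 + 72*x^3 - 38*x^2 - 24*x + 9) dx. Term by term:
    ∫_0^1 81*x^4 dx = 81/5;  ∫_0^1 72*x^3 dx = 18;  ∫_0^1 -38*x^2 dx = -38/3;
    ∫_0^1 -24*x dx = -12;  ∫_0^1 9 dx = 9.
  Sum: 81/5 + 18 − 38/3 − 12 + 9 = 278/15.
Adding: ||u||_{H^1}^2 = 699/70 + 278/15 = 5989/210.


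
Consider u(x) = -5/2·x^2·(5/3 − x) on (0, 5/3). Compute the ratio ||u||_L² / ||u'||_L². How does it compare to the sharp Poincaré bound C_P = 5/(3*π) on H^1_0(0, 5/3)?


||u||_L² / ||u'||_L² = 5*sqrt(14)/42 < C_P = 5/(3*π).

u(x) = -5/2·x^2·(5/3 − x), so u'(x) = 5*x*(9*x - 10)/6.
u(x) = -5/2·x^2·(5/3 − x) vanishes at x = 0 and x = 5/3, so u ∈ H^1_0(0, 5/3). Differentiate via the product rule and integrate the resulting polynomials term by term.
  ∫_0^5/3 u² dx = ∫_0^5/3 (25*x^6/4 - 125*x^5/6 + 625*x^4/36) dx. Term by term:
    ∫_0^5/3 25*x^6/4 dx = 1953125/61236;  ∫_0^5/3 -125*x^5/6 dx = -1953125/26244;  ∫_0^5/3 625*x^4/36 dx = 390625/8748.
  Sum: 1953125/61236 − 1953125/26244 + 390625/8748 = 390625/183708.
  ∫_0^5/3 (u')² dx = ∫_0^5/3 (225*x^4/4 - 125*x^3 + 625*x^2/9) dx. Term by term:
    ∫_0^5/3 225*x^4/4 dx = 15625/108;  ∫_0^5/3 -125*x^3 dx = -78125/324;  ∫_0^5/3 625*x^2/9 dx = 78125/729.
  Sum: 15625/108 − 78125/324 + 78125/729 = 15625/1458.
∫_0^5/3 u² dx = 390625/183708, so ||u||_L² = 625*sqrt(7)/1134.
∫_0^5/3 (u')² dx = 15625/1458, so ||u'||_L² = 125*sqrt(2)/54.
Ratio ||u||_L² / ||u'||_L² = 5*sqrt(14)/42.
Sharp Poincaré constant on H^1_0(0, 5/3) is C_P = L/π = 5/(3*π), achieved by sin(3*π/5·x).
A polynomial bump cannot attain the sharp Poincaré constant (only the first sine eigenfunction does), so the ratio is strictly less than C_P, consistent with ||u||_L² ≤ C_P ||u'||_L².


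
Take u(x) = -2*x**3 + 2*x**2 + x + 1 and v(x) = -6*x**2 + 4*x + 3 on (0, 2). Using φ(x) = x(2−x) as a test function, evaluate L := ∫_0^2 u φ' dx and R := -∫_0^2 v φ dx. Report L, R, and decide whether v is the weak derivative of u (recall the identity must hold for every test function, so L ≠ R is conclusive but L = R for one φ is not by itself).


LHS = 44/15, RHS = 4/15. No, v is not the weak derivative of u.

u(x) = -2*x**3 + 2*x**2 + x + 1, classical derivative u'(x) = -6*x**2 + 4*x + 1.
φ(x) = x(2−x), so φ'(x) = 2 - 2*x.
Note φ(0) = φ(2) = 0, so the boundary term u·φ vanishes.
LHS = ∫_0^2 u(x) φ'(x) dx = ∫_0^2 (4*x^4 - 8*x^3 + 2*x^2 + 2) dx. Term by term:
  ∫_0^2 4*x^4 dx = 128/5;  ∫_0^2 -8*x^3 dx = -32;  ∫_0^2 2*x^2 dx = 16/3;
  ∫_0^2 2 dx = 4.
Sum: 128/5 − 32 + 16/3 + 4 = 44/15.
So LHS = 44/15.
∫_0^2 v(x) φ(x) dx = ∫_0^2 (6*x^4 - 16*x^3 + 5*x^2 + 6*x) dx. Term by term:
  ∫_0^2 6*x^4 dx = 192/5;  ∫_0^2 -16*x^3 dx = -64;  ∫_0^2 5*x^2 dx = 40/3;
  ∫_0^2 6*x dx = 12.
Sum: 192/5 − 64 + 40/3 + 12 = -4/15.
So RHS = -∫_0^2 v(x) φ(x) dx = 4/15.
LHS − RHS = 8/3 ≠ 0, so the identity fails.
(For a valid weak derivative the identity must hold for EVERY test function, in particular this one. The failure shows v is NOT the weak derivative of u.)
Correct weak derivative would be u'(x) = -6*x**2 + 4*x + 1.


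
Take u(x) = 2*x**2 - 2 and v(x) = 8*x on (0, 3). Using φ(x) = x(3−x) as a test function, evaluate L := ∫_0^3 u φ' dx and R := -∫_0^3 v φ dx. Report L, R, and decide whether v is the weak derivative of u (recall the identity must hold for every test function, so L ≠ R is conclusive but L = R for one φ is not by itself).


LHS = -27, RHS = -54. No, v is not the weak derivative of u.

u(x) = 2*x**2 - 2, classical derivative u'(x) = 4*x.
φ(x) = x(3−x), so φ'(x) = 3 - 2*x.
Note φ(0) = φ(3) = 0, so the boundary term u·φ vanishes.
LHS = ∫_0^3 u(x) φ'(x) dx = ∫_0^3 (-4*x^3 + 6*x^2 + 4*x - 6) dx. Term by term:
  ∫_0^3 -4*x^3 dx = -81;  ∫_0^3 6*x^2 dx = 54;  ∫_0^3 4*x dx = 18;
  ∫_0^3 -6 dx = -18.
Sum: -81 + 54 + 18 − 18 = -27.
So LHS = -27.
∫_0^3 v(x) φ(x) dx = ∫_0^3 (-8*x^3 + 24*x^2) dx. Term by term:
  ∫_0^3 -8*x^3 dx = -162;  ∫_0^3 24*x^2 dx = 216.
Sum: -162 + 216 = 54.
So RHS = -∫_0^3 v(x) φ(x) dx = -54.
LHS − RHS = 27 ≠ 0, so the identity fails.
(For a valid weak derivative the identity must hold for EVERY test function, in particular this one. The failure shows v is NOT the weak derivative of u.)
Correct weak derivative would be u'(x) = 4*x.


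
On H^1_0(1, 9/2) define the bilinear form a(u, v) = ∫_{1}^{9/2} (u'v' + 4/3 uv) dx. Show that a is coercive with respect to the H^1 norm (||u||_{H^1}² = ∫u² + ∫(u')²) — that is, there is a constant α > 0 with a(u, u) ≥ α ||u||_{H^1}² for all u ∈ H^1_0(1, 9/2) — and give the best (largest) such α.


α = 1

Coercivity of a(·,·) on H^1_0(1, 9/2) means a(u, u) ≥ α ||u||_{H^1}² for every u ∈ H^1_0.
The interval has length L = 7/2, and Poincaré/coercivity depend only on L. Here a(u, u) = ∫(u')² + (4/3)·∫u².
Here c = 4/3 ≥ 1, so a(u,u) = ∫(u')² + c∫u² ≥ ∫(u')² + ∫u² = ||u||_{H^1}², i.e. α = 1 works. No larger α is possible: a(u,u) ≥ α||u||_{H^1}² means (1−α)∫(u')² ≥ (α−c)∫u², and for the modes u_n = sin(nπ(x−x₀)/L) (x₀ the left endpoint) one has ∫u_n²/∫(u_n')² = (L/(nπ))² → 0, so a(u_n,u_n)/||u_n||_{H^1}² → 1. Hence the optimal constant is α = 1.
Therefore α = 1.


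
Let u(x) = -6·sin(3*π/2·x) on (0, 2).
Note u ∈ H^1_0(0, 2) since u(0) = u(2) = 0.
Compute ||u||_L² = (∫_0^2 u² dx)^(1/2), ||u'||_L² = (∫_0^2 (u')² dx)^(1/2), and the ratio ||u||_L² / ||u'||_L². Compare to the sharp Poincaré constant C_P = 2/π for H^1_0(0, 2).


||u||_L² / ||u'||_L² = 2/(3*π) < C_P = 2/π.

u(x) = -6·sin(3*π/2·x), so u'(x) = -9*π*cos(3*π*x/2).
Writing u(x) = A·sin(kπx/L) with A = -6 and k = 3, use ∫_0^L sin²(kπx/L) dx = L/2 and ∫_0^L cos²(kπx/L) dx = L/2.
u² = 36·sin²(3*π/2·x) and (u')² = 81*π^2·cos²(3*π/2·x), and each of sin², cos² integrates to L/2 = 1 over (0, 2).
∫_0^2 u² dx = 36, so ||u||_L² = 6.
∫_0^2 (u')² dx = 81*π^2, so ||u'||_L² = 9*π.
Ratio ||u||_L² / ||u'||_L² = 2/(3*π).
Sharp Poincaré constant on H^1_0(0, 2) is C_P = L/π = 2/π, achieved by sin(π/2·x).
This is the k = 3 harmonic; the ratio L/(kπ) is strictly less than C_P = L/π, consistent with the sharp inequality ||u||_L² ≤ C_P ||u'||_L².


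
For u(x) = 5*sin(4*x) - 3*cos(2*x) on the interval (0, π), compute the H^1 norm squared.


||u||_{H^1(0,π)}^2 = 235*π

u'(x) = 6*sin(2*x) + 20*cos(4*x).
Expand u² and (u')² and integrate term by term on (0, π), using: for integers n ≥ 1, ∫_0^π sin²(nx) dx = ∫_0^π cos²(nx) dx = π/2; for n ≠ n', ∫_0^π sin(nx)sin(n'x) dx = ∫_0^π cos(nx)cos(n'x) dx = 0; and by product-to-sum, ∫_0^π sin(nx)cos(n'x) dx = ½∫_0^π [sin((n+n')x) + sin((n−n')x)] dx, which is 0 when n+n' is even and 2n/(n²−n'²) when n+n' is odd (it need not vanish on (0, π)).
  u² squared terms: (-3)²·∫cos(2x)² dx = 9·π/2 = 9*π/2;  (5)²·∫sin(4x)² dx = 25·π/2 = 25*π/2.
  u² cross terms: 2·(-3)·(5)·∫cos(2x)·sin(4x) dx = -30·(0) = 0.
  So ∫_0^π u² dx = 9*π/2 + 25*π/2 + 0 = 17*π.
  (u')² squared terms: (6)²·∫sin(2x)² dx = 36·π/2 = 18*π;  (20)²·∫cos(4x)² dx = 400·π/2 = 200*π.
  (u')² cross terms: 2·(6)·(20)·∫sin(2x)·cos(4x) dx = 240·(0) = 0.
  So ∫_0^π (u')² dx = 18*π + 200*π + 0 = 218*π.
||u||_{H^1}^2 = (17*π) + (218*π) = 235*π.


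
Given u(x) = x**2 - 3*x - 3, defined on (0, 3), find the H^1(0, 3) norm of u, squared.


||u||_{H^1}^2 = 711/10

The H^1 norm (squared) on an interval (0, L) is
  ||u||_{H^1}^2 = ∫_0^L u(x)^2 dx + ∫_0^L u'(x)^2 dx.
Compute u'(x) = 2*x - 3.
Then u(x)^2 = x**4 - 6*x**3 + 3*x**2 + 18*x + 9 and u'(x)^2 = 4*x**2 - 12*x + 9.
Integrate each monomial from 0 to 3 using ∫_0^3 c·x^n dx = c·3^(n+1)/(n+1):
  ∫_0^3 u(x)^2 dx = ∫_0^3 (x^4 - 6*x^3 + 3*x^2 + 18*x + 9) dx. Term by term:
    ∫_0^3 x^4 dx = 243/5;  ∫_0^3 -6*x^3 dx = -243/2;  ∫_0^3 3*x^2 dx = 27;
    ∫_0^3 18*x dx = 81;  ∫_0^3 9 dx = 27.
  Sum: 243/5 − 243/2 + 27 + 81 + 27 = 621/10.
  ∫_0^3 u'(x)^2 dx = ∫_0^3 (4*x^2 - 12*x + 9) dx. Term by term:
    ∫_0^3 4*x^2 dx = 36;  ∫_0^3 -12*x dx = -54;  ∫_0^3 9 dx = 27.
  Sum: 36 − 54 + 27 = 9.
Adding: ||u||_{H^1}^2 = 621/10 + 9 = 711/10.


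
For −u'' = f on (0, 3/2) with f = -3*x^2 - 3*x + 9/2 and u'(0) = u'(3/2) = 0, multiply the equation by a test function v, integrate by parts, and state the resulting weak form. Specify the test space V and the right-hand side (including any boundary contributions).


V = H^1(0, 3/2) (no boundary constraint on v; u is determined up to an additive constant); weak form: ∫_0^3/2 u'v' dx = ∫_0^3/2 (-3*x^2 - 3*x + 9/2) v dx for all v ∈ V.

Multiply both sides by a test function v and integrate from 0 to 3/2:
  ∫_0^3/2 −u''(x) v(x) dx = ∫_0^3/2 f(x) v(x) dx.
Integrate the LHS by parts once:
  ∫_0^3/2 −u'' v dx = −[u'(x) v(x)]_0^3/2 + ∫_0^3/2 u'(x) v'(x) dx.
Thus ∫_0^3/2 u'(x) v'(x) dx = ∫_0^3/2 f(x) v(x) dx + [u'(x) v(x)]_0^3/2.
Choose V so that boundary terms are either known or forced to vanish.
u has homogeneous Neumann: u'(0) = u'(3/2) = 0. So [u' v]_0^3/2 = 0·v(3/2) − 0·v(0) = 0 for any v; take V = H^1(0, 3/2).
Weak formulation: find u (satisfying any essential BC) such that ∫_0^3/2 u'(x) v'(x) dx = ∫_0^3/2 f v dx for all v ∈ V (homogeneous Neumann, so boundary terms vanish).
Substituting f(x) = -3*x^2 - 3*x + 9/2, the right-hand side is ∫_0^3/2 (-3*x^2 - 3*x + 9/2) v dx.
Compatibility check (pure Neumann): taking v ≡ 1 ∈ V gives 0 = ∫_0^3/2 f dx + (0) − (0), i.e. ∫_0^3/2 f dx must equal u'(0) − u'(3/2) = 0. Indeed ∫_0^3/2 (-3*x^2 - 3*x + 9/2) dx = 0, so the data are compatible. The solution is then unique only up to an additive constant (fix it e.g. by requiring ∫_0^3/2 u dx = 0).


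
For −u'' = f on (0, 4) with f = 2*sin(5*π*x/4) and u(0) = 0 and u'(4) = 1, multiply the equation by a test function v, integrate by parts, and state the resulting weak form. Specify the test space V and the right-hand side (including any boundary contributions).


V = {v ∈ H^1(0, 4) : v(0) = 0} (test functions vanish at x = 0 where u is specified); weak form: ∫_0^4 u'v' dx = ∫_0^4 (2*sin(5*π*x/4)) v dx + v(4) for all v ∈ V.

Multiply both sides by a test function v and integrate from 0 to 4:
  ∫_0^4 −u''(x) v(x) dx = ∫_0^4 f(x) v(x) dx.
Integrate the LHS by parts once:
  ∫_0^4 −u'' v dx = −[u'(x) v(x)]_0^4 + ∫_0^4 u'(x) v'(x) dx.
Thus ∫_0^4 u'(x) v'(x) dx = ∫_0^4 f(x) v(x) dx + [u'(x) v(x)]_0^4.
Choose V so that boundary terms are either known or forced to vanish.
Mixed BC: u(0) = 0 (Dirichlet) and u'(4) = 1 (Neumann). Define V = {v ∈ H^1(0, 4) : v(0) = 0}. Then [u' v]_0^4 = u'(4)·v(4) − u'(0)·0 = v(4).
Weak formulation: find u (satisfying any essential BC) such that ∫_0^4 u'(x) v'(x) dx = ∫_0^4 f v dx + v(4) for all v ∈ V (Dirichlet at 0 absorbed into V; Neumann datum at x = 4 contributes the boundary term).
Substituting f(x) = 2*sin(5*π*x/4), the right-hand side is ∫_0^4 (2*sin(5*π*x/4)) v dx + v(4).


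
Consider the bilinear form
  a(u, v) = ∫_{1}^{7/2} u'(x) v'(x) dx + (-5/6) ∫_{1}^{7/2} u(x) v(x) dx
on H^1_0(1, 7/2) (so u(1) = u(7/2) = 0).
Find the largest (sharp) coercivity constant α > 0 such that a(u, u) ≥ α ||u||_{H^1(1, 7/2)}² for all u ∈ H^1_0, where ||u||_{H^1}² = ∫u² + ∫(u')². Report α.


α = (-125 + 24*π^2)/(6*(25 + 4*π^2))

Coercivity of a(·,·) on H^1_0(1, 7/2) means a(u, u) ≥ α ||u||_{H^1}² for every u ∈ H^1_0.
The interval has length L = 5/2, and Poincaré/coercivity depend only on L. Here a(u, u) = ∫(u')² + (-5/6)·∫u².
Here c = -5/6 < 0 with |c| < (π/L)² = 4*π^2/25, so coercivity still holds. The condition a(u,u) ≥ α||u||_{H^1}² reads (1−α)∫(u')² ≥ (α−c)∫u². Any admissible α is ≤ 1 (rapidly oscillating u have ∫u²/∫(u')² → 0), and α = 1 would force 0 ≥ (1−c)∫u², impossible since c < 1; so 1−α > 0. By the sharp Poincaré inequality on H^1_0 of an interval of length L, ∫(u')² ≥ (π/L)²∫u² with equality for the first sine mode sin(π(x−x₀)/L) (x₀ the left endpoint), so the inequality holds for all u iff (1−α)(π/L)² ≥ α − c, i.e. α ≤ ((π/L)² + c)/((π/L)² + 1) = (1 + c(L/π)²)/(1 + (L/π)²). (Direct route, valid since c ≤ 0: Poincaré gives c∫u² ≥ c(L/π)²∫(u')², so a(u,u) ≥ (1 + c(L/π)²)∫(u')², while ||u||_{H^1}² ≤ (1 + (L/π)²)∫(u')²; dividing yields the same α.) With (π/L)² = 4*π^2/25 and c = -5/6, the largest admissible constant is α = ((π/L)² + c)/((π/L)² + 1).
Simplifying, α = (-125 + 24*π^2)/(6*(25 + 4*π^2)).


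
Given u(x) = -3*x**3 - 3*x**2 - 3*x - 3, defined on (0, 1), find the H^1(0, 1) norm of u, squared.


||u||_{H^1}^2 = 5106/35

The H^1 norm (squared) on an interval (0, L) is
  ||u||_{H^1}^2 = ∫_0^L u(x)^2 dx + ∫_0^L u'(x)^2 dx.
Compute u'(x) = -9*x**2 - 6*x - 3.
Then u(x)^2 = 9*x**6 + 18*x**5 + 27*x**4 + 36*x**3 + 27*x**2 + 18*x + 9 and u'(x)^2 = 81*x**4 + 108*x**3 + 90*x**2 + 36*x + 9.
Integrate each monomial from 0 to 1 using ∫_0^1 c·x^n dx = c·1^(n+1)/(n+1):
  ∫_0^1 u(x)^2 dx = ∫_0^1 (9*x^6 + 18*x^5 + 27*x^4 + 36*x^3 + 27*x^2 + 18*x + 9) dx. Term by term:
    ∫_0^1 9*x^6 dx = 9/7;  ∫_0^1 18*x^5 dx = 3;  ∫_0^1 27*x^4 dx = 27/5;
    ∫_0^1 36*x^3 dx = 9;  ∫_0^1 27*x^2 dx = 9;  ∫_0^1 18*x dx = 9;
    ∫_0^1 9 dx = 9.
  Sum: 9/7 + 3 + 27/5 + 9 + 9 + 9 + 9 = 1599/35.
  ∫_0^1 u'(x)^2 dx = ∫_0^1 (81*x^4 + 108*x^3 + 90*x^2 + 36*x + 9) dx. Term by term:
    ∫_0^1 81*x^4 dx = 81/5;  ∫_0^1 108*x^3 dx = 27;  ∫_0^1 90*x^2 dx = 30;
    ∫_0^1 36*x dx = 18;  ∫_0^1 9 dx = 9.
  Sum: 81/5 + 27 + 30 + 18 + 9 = 501/5.
Adding: ||u||_{H^1}^2 = 1599/35 + 501/5 = 5106/35.


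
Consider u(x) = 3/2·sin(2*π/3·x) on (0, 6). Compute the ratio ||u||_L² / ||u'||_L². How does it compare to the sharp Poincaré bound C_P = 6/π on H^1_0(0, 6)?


||u||_L² / ||u'||_L² = 3/(2*π) < C_P = 6/π.

u(x) = 3/2·sin(2*π/3·x), so u'(x) = π*cos(2*π*x/3).
Writing u(x) = A·sin(kπx/L) with A = 3/2 and k = 4, use ∫_0^L sin²(kπx/L) dx = L/2 and ∫_0^L cos²(kπx/L) dx = L/2.
u² = 9/4·sin²(2*π/3·x) and (u')² = π^2·cos²(2*π/3·x), and each of sin², cos² integrates to L/2 = 3 over (0, 6).
∫_0^6 u² dx = 27/4, so ||u||_L² = 3*sqrt(3)/2.
∫_0^6 (u')² dx = 3*π^2, so ||u'||_L² = sqrt(3)*π.
Ratio ||u||_L² / ||u'||_L² = 3/(2*π).
Sharp Poincaré constant on H^1_0(0, 6) is C_P = L/π = 6/π, achieved by sin(π/6·x).
This is the k = 4 harmonic; the ratio L/(kπ) is strictly less than C_P = L/π, consistent with the sharp inequality ||u||_L² ≤ C_P ||u'||_L².


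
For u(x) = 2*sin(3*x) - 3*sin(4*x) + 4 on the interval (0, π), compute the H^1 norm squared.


||u||_{H^1(0,π)}^2 = 32/3 + 225*π/2

u'(x) = 6*cos(3*x) - 12*cos(4*x).
Expand u² and (u')² and integrate term by term on (0, π), using: for integers n ≥ 1, ∫_0^π sin²(nx) dx = ∫_0^π cos²(nx) dx = π/2; for n ≠ n', ∫_0^π sin(nx)sin(n'x) dx = ∫_0^π cos(nx)cos(n'x) dx = 0; and by product-to-sum, ∫_0^π sin(nx)cos(n'x) dx = ½∫_0^π [sin((n+n')x) + sin((n−n')x)] dx, which is 0 when n+n' is even and 2n/(n²−n'²) when n+n' is odd (it need not vanish on (0, π)). For the constant mode: ∫_0^π 1 dx = π, ∫_0^π cos(nx) dx = 0, ∫_0^π sin(nx) dx = (1−(−1)^n)/n.
  u² squared terms: (4)²·∫1 dx = 16·π = 16*π;  (-3)²·∫sin(4x)² dx = 9·π/2 = 9*π/2;  (2)²·∫sin(3x)² dx = 4·π/2 = 2*π.
  u² cross terms: 2·(4)·(-3)·∫1·sin(4x) dx = -24·(0) = 0;  2·(4)·(2)·∫1·sin(3x) dx = 16·(2/3) = 32/3;  2·(-3)·(2)·∫sin(4x)·sin(3x) dx = -12·(0) = 0.
  So ∫_0^π u² dx = 16*π + 9*π/2 + 2*π + 0 + 32/3 + 0 = 32/3 + 45*π/2.
  (u')² squared terms: (-12)²·∫cos(4x)² dx = 144·π/2 = 72*π;  (6)²·∫cos(3x)² dx = 36·π/2 = 18*π.
  (u')² cross terms: 2·(-12)·(6)·∫cos(4x)·cos(3x) dx = -144·(0) = 0.
  So ∫_0^π (u')² dx = 72*π + 18*π + 0 = 90*π.
||u||_{H^1}^2 = (32/3 + 45*π/2) + (90*π) = 32/3 + 225*π/2.


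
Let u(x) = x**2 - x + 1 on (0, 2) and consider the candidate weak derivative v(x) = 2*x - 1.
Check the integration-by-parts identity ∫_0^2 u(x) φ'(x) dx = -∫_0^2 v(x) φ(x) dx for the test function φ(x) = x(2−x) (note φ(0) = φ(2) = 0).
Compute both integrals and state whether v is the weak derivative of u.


LHS = -4/3, RHS = -4/3. Yes, v = u' weakly.

u(x) = x**2 - x + 1, classical derivative u'(x) = 2*x - 1.
φ(x) = x(2−x), so φ'(x) = 2 - 2*x.
Note φ(0) = φ(2) = 0, so the boundary term u·φ vanishes.
LHS = ∫_0^2 u(x) φ'(x) dx = ∫_0^2 (-2*x^3 + 4*x^2 - 4*x + 2) dx. Term by term:
  ∫_0^2 -2*x^3 dx = -8;  ∫_0^2 4*x^2 dx = 32/3;  ∫_0^2 -4*x dx = -8;
  ∫_0^2 2 dx = 4.
Sum: -8 + 32/3 − 8 + 4 = -4/3.
So LHS = -4/3.
∫_0^2 v(x) φ(x) dx = ∫_0^2 (-2*x^3 + 5*x^2 - 2*x) dx. Term by term:
  ∫_0^2 -2*x^3 dx = -8;  ∫_0^2 5*x^2 dx = 40/3;  ∫_0^2 -2*x dx = -4.
Sum: -8 + 40/3 − 4 = 4/3.
So RHS = -∫_0^2 v(x) φ(x) dx = -4/3.
LHS = RHS, so the identity holds for this test φ.
Moreover u is smooth here and v(x) = u'(x) = 2*x - 1 pointwise, so the identity holds for every test function. Hence v is the weak derivative of u.


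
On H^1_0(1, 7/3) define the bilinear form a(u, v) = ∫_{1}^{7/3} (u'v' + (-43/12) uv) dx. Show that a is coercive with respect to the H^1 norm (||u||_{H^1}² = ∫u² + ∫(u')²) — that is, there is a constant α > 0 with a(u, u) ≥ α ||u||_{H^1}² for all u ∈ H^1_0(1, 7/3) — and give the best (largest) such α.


α = (-172 + 27*π^2)/(3*(16 + 9*π^2))

Coercivity of a(·,·) on H^1_0(1, 7/3) means a(u, u) ≥ α ||u||_{H^1}² for every u ∈ H^1_0.
The interval has length L = 4/3, and Poincaré/coercivity depend only on L. Here a(u, u) = ∫(u')² + (-43/12)·∫u².
Here c = -43/12 < 0 with |c| < (π/L)² = 9*π^2/16, so coercivity still holds. The condition a(u,u) ≥ α||u||_{H^1}² reads (1−α)∫(u')² ≥ (α−c)∫u². Any admissible α is ≤ 1 (rapidly oscillating u have ∫u²/∫(u')² → 0), and α = 1 would force 0 ≥ (1−c)∫u², impossible since c < 1; so 1−α > 0. By the sharp Poincaré inequality on H^1_0 of an interval of length L, ∫(u')² ≥ (π/L)²∫u² with equality for the first sine mode sin(π(x−x₀)/L) (x₀ the left endpoint), so the inequality holds for all u iff (1−α)(π/L)² ≥ α − c, i.e. α ≤ ((π/L)² + c)/((π/L)² + 1) = (1 + c(L/π)²)/(1 + (L/π)²). (Direct route, valid since c ≤ 0: Poincaré gives c∫u² ≥ c(L/π)²∫(u')², so a(u,u) ≥ (1 + c(L/π)²)∫(u')², while ||u||_{H^1}² ≤ (1 + (L/π)²)∫(u')²; dividing yields the same α.) With (π/L)² = 9*π^2/16 and c = -43/12, the largest admissible constant is α = ((π/L)² + c)/((π/L)² + 1).
Simplifying, α = (-172 + 27*π^2)/(3*(16 + 9*π^2)).


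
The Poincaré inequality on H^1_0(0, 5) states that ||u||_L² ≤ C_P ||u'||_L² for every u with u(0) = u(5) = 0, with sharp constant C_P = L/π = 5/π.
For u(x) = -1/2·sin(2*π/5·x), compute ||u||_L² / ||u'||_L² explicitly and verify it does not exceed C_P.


||u||_L² / ||u'||_L² = 5/(2*π) < C_P = 5/π.

u(x) = -1/2·sin(2*π/5·x), so u'(x) = -π*cos(2*π*x/5)/5.
Writing u(x) = A·sin(kπx/L) with A = -1/2 and k = 2, use ∫_0^L sin²(kπx/L) dx = L/2 and ∫_0^L cos²(kπx/L) dx = L/2.
u² = 1/4·sin²(2*π/5·x) and (u')² = π^2/25·cos²(2*π/5·x), and each of sin², cos² integrates to L/2 = 5/2 over (0, 5).
∫_0^5 u² dx = 5/8, so ||u||_L² = sqrt(10)/4.
∫_0^5 (u')² dx = π^2/10, so ||u'||_L² = sqrt(10)*π/10.
Ratio ||u||_L² / ||u'||_L² = 5/(2*π).
Sharp Poincaré constant on H^1_0(0, 5) is C_P = L/π = 5/π, achieved by sin(π/5·x).
This is the k = 2 harmonic; the ratio L/(kπ) is strictly less than C_P = L/π, consistent with the sharp inequality ||u||_L² ≤ C_P ||u'||_L².


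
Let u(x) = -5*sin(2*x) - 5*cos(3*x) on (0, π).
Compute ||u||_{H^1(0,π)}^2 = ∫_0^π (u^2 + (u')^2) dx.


||u||_{H^1(0,π)}^2 = -400 + 375*π/2

u'(x) = 15*sin(3*x) - 10*cos(2*x).
Expand u² and (u')² and integrate term by term on (0, π), using: for integers n ≥ 1, ∫_0^π sin²(nx) dx = ∫_0^π cos²(nx) dx = π/2; for n ≠ n', ∫_0^π sin(nx)sin(n'x) dx = ∫_0^π cos(nx)cos(n'x) dx = 0; and by product-to-sum, ∫_0^π sin(nx)cos(n'x) dx = ½∫_0^π [sin((n+n')x) + sin((n−n')x)] dx, which is 0 when n+n' is even and 2n/(n²−n'²) when n+n' is odd (it need not vanish on (0, π)).
  u² squared terms: (-5)²·∫cos(3x)² dx = 25·π/2 = 25*π/2;  (-5)²·∫sin(2x)² dx = 25·π/2 = 25*π/2.
  u² cross terms: 2·(-5)·(-5)·∫cos(3x)·sin(2x) dx = 50·(-4/5) = -40.
  So ∫_0^π u² dx = 25*π/2 + 25*π/2 − 40 = -40 + 25*π.
  (u')² squared terms: (-10)²·∫cos(2x)² dx = 100·π/2 = 50*π;  (15)²·∫sin(3x)² dx = 225·π/2 = 225*π/2.
  (u')² cross terms: 2·(-10)·(15)·∫cos(2x)·sin(3x) dx = -300·(6/5) = -360.
  So ∫_0^π (u')² dx = 50*π + 225*π/2 − 360 = -360 + 325*π/2.
||u||_{H^1}^2 = (-40 + 25*π) + (-360 + 325*π/2) = -400 + 375*π/2.


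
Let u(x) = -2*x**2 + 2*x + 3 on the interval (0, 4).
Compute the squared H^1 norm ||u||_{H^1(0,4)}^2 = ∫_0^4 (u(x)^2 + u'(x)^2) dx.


||u||_{H^1}^2 = 7468/15

The H^1 norm (squared) on an interval (0, L) is
  ||u||_{H^1}^2 = ∫_0^L u(x)^2 dx + ∫_0^L u'(x)^2 dx.
Compute u'(x) = 2 - 4*x.
Then u(x)^2 = 4*x**4 - 8*x**3 - 8*x**2 + 12*x + 9 and u'(x)^2 = 16*x**2 - 16*x + 4.
Integrate each monomial from 0 to 4 using ∫_0^4 c·x^n dx = c·4^(n+1)/(n+1):
  ∫_0^4 u(x)^2 dx = ∫_0^4 (4*x^4 - 8*x^3 - 8*x^2 + 12*x + 9) dx. Term by term:
    ∫_0^4 4*x^4 dx = 4096/5;  ∫_0^4 -8*x^3 dx = -512;  ∫_0^4 -8*x^2 dx = -512/3;
    ∫_0^4 12*x dx = 96;  ∫_0^4 9 dx = 36.
  Sum: 4096/5 − 512 − 512/3 + 96 + 36 = 4028/15.
  ∫_0^4 u'(x)^2 dx = ∫_0^4 (16*x^2 - 16*x + 4) dx. Term by term:
    ∫_0^4 16*x^2 dx = 1024/3;  ∫_0^4 -16*x dx = -128;  ∫_0^4 4 dx = 16.
  Sum: 1024/3 − 128 + 16 = 688/3.
Adding: ||u||_{H^1}^2 = 4028/15 + 688/3 = 7468/15.


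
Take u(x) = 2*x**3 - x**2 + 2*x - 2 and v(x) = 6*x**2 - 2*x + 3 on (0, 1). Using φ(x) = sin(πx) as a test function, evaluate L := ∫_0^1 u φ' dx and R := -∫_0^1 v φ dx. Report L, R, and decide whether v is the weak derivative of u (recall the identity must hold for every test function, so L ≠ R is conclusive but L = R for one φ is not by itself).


LHS = -8/π + 24/π^3, RHS = -10/π + 24/π^3. No, v is not the weak derivative of u.

u(x) = 2*x**3 - x**2 + 2*x - 2, classical derivative u'(x) = 6*x**2 - 2*x + 2.
φ(x) = sin(πx), so φ'(x) = π*cos(π*x).
Note φ(0) = φ(1) = 0, so the boundary term u·φ vanishes.
LHS = ∫_0^1 u(x) φ'(x) dx = ∫_0^1 (2*π*x^3*cos(π*x) - π*x^2*cos(π*x) + 2*π*x*cos(π*x) - 2*π*cos(π*x)) dx. Term by term:
  ∫_0^1 -2*π*cos(π*x) dx = 0;  ∫_0^1 -π*x^2*cos(π*x) dx = 2/π;  ∫_0^1 2*π*x*cos(π*x) dx = -4/π;
  ∫_0^1 2*π*x^3*cos(π*x) dx = -6/π + 24/π^3.
Sum: 0 + 2/π − 4/π + -6/π + 24/π^3 = -8/π + 24/π^3.
So LHS = -8/π + 24/π^3.
∫_0^1 v(x) φ(x) dx = ∫_0^1 (6*x^2*sin(π*x) - 2*x*sin(π*x) + 3*sin(π*x)) dx. Term by term:
  ∫_0^1 3*sin(π*x) dx = 6/π;  ∫_0^1 -2*x*sin(π*x) dx = -2/π;  ∫_0^1 6*x^2*sin(π*x) dx = -24/π^3 + 6/π.
Sum: 6/π − 2/π + -24/π^3 + 6/π = -24/π^3 + 10/π.
So RHS = -∫_0^1 v(x) φ(x) dx = -10/π + 24/π^3.
LHS − RHS = 2/π ≠ 0, so the identity fails.
(For a valid weak derivative the identity must hold for EVERY test function, in particular this one. The failure shows v is NOT the weak derivative of u.)
Correct weak derivative would be u'(x) = 6*x**2 - 2*x + 2.
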